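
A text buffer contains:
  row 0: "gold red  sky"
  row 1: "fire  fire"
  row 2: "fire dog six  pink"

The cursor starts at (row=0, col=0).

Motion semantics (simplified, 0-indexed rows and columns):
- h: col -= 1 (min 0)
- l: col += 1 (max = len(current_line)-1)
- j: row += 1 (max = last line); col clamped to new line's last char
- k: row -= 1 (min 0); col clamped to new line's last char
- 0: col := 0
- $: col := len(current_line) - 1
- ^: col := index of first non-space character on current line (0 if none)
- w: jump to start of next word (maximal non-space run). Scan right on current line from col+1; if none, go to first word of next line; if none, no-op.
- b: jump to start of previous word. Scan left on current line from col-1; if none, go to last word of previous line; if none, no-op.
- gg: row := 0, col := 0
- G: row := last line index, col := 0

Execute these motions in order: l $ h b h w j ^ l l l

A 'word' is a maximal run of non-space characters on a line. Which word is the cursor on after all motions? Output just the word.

Answer: fire

Derivation:
After 1 (l): row=0 col=1 char='o'
After 2 ($): row=0 col=12 char='y'
After 3 (h): row=0 col=11 char='k'
After 4 (b): row=0 col=10 char='s'
After 5 (h): row=0 col=9 char='_'
After 6 (w): row=0 col=10 char='s'
After 7 (j): row=1 col=9 char='e'
After 8 (^): row=1 col=0 char='f'
After 9 (l): row=1 col=1 char='i'
After 10 (l): row=1 col=2 char='r'
After 11 (l): row=1 col=3 char='e'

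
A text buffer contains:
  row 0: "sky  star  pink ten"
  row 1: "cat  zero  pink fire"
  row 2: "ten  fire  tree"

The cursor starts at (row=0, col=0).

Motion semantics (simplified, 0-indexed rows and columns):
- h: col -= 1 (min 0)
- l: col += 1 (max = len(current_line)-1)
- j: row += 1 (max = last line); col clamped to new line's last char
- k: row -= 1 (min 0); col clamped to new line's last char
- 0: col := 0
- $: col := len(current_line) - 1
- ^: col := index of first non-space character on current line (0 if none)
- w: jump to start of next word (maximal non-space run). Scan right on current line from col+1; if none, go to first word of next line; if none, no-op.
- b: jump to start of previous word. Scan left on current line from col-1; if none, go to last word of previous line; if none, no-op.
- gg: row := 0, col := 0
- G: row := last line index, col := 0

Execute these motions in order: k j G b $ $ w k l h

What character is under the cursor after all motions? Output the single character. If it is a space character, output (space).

Answer: c

Derivation:
After 1 (k): row=0 col=0 char='s'
After 2 (j): row=1 col=0 char='c'
After 3 (G): row=2 col=0 char='t'
After 4 (b): row=1 col=16 char='f'
After 5 ($): row=1 col=19 char='e'
After 6 ($): row=1 col=19 char='e'
After 7 (w): row=2 col=0 char='t'
After 8 (k): row=1 col=0 char='c'
After 9 (l): row=1 col=1 char='a'
After 10 (h): row=1 col=0 char='c'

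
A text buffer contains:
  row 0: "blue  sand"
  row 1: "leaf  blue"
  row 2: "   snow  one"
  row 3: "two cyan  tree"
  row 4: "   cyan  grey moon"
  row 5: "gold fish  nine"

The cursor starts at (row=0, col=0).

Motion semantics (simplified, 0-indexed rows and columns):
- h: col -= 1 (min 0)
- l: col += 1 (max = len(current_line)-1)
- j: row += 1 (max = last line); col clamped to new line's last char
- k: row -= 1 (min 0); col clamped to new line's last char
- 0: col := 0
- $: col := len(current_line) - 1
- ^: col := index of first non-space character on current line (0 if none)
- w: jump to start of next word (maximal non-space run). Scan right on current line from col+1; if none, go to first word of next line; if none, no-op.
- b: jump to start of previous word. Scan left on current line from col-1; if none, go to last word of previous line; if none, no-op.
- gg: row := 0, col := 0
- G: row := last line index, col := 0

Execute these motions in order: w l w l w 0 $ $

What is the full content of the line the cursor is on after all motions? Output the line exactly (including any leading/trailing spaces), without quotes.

Answer: leaf  blue

Derivation:
After 1 (w): row=0 col=6 char='s'
After 2 (l): row=0 col=7 char='a'
After 3 (w): row=1 col=0 char='l'
After 4 (l): row=1 col=1 char='e'
After 5 (w): row=1 col=6 char='b'
After 6 (0): row=1 col=0 char='l'
After 7 ($): row=1 col=9 char='e'
After 8 ($): row=1 col=9 char='e'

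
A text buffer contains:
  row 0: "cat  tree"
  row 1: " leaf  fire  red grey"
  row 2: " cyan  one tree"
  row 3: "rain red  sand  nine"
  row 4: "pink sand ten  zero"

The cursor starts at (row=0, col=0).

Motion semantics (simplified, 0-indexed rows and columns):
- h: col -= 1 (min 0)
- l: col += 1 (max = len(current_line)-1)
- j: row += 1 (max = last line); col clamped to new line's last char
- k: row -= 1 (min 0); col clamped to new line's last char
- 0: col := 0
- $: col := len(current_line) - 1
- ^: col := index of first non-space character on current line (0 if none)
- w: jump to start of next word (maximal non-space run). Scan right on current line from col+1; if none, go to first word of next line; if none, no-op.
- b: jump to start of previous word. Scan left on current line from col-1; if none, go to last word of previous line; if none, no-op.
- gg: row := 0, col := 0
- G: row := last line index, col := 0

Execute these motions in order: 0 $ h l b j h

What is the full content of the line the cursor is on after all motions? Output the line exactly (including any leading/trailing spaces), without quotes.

After 1 (0): row=0 col=0 char='c'
After 2 ($): row=0 col=8 char='e'
After 3 (h): row=0 col=7 char='e'
After 4 (l): row=0 col=8 char='e'
After 5 (b): row=0 col=5 char='t'
After 6 (j): row=1 col=5 char='_'
After 7 (h): row=1 col=4 char='f'

Answer:  leaf  fire  red grey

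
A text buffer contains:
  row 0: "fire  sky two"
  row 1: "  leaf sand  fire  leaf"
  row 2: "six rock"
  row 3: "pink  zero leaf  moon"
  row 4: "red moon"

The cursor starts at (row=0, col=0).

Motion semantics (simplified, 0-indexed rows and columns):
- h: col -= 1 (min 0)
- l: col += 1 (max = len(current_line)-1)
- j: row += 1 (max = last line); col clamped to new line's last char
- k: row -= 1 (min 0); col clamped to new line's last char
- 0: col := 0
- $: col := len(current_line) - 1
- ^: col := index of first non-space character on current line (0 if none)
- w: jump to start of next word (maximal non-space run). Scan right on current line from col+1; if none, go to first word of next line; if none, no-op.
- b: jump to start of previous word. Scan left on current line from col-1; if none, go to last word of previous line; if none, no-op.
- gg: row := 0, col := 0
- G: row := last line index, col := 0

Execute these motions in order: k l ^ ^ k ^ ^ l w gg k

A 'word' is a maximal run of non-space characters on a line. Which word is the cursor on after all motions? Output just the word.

Answer: fire

Derivation:
After 1 (k): row=0 col=0 char='f'
After 2 (l): row=0 col=1 char='i'
After 3 (^): row=0 col=0 char='f'
After 4 (^): row=0 col=0 char='f'
After 5 (k): row=0 col=0 char='f'
After 6 (^): row=0 col=0 char='f'
After 7 (^): row=0 col=0 char='f'
After 8 (l): row=0 col=1 char='i'
After 9 (w): row=0 col=6 char='s'
After 10 (gg): row=0 col=0 char='f'
After 11 (k): row=0 col=0 char='f'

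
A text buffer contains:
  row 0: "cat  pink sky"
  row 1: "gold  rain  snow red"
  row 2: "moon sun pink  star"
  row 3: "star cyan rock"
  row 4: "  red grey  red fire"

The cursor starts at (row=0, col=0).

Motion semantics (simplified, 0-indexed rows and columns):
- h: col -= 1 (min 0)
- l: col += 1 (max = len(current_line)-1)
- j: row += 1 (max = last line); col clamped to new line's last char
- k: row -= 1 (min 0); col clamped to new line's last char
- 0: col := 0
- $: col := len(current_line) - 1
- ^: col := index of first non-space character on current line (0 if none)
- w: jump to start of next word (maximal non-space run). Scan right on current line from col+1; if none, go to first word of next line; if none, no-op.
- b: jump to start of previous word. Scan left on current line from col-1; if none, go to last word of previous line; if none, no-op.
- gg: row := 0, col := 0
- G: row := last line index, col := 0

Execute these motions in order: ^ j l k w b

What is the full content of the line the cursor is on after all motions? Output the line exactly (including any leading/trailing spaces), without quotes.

After 1 (^): row=0 col=0 char='c'
After 2 (j): row=1 col=0 char='g'
After 3 (l): row=1 col=1 char='o'
After 4 (k): row=0 col=1 char='a'
After 5 (w): row=0 col=5 char='p'
After 6 (b): row=0 col=0 char='c'

Answer: cat  pink sky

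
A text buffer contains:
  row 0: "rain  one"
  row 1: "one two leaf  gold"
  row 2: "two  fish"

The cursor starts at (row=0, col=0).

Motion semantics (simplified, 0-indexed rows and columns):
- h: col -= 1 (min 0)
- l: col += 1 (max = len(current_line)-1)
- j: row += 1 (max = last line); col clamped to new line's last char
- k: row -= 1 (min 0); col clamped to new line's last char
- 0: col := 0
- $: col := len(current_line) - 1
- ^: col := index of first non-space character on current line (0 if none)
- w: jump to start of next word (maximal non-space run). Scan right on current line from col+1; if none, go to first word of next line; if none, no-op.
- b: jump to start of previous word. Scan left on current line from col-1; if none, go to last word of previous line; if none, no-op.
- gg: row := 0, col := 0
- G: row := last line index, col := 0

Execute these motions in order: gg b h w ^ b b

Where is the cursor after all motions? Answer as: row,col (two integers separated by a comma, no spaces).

After 1 (gg): row=0 col=0 char='r'
After 2 (b): row=0 col=0 char='r'
After 3 (h): row=0 col=0 char='r'
After 4 (w): row=0 col=6 char='o'
After 5 (^): row=0 col=0 char='r'
After 6 (b): row=0 col=0 char='r'
After 7 (b): row=0 col=0 char='r'

Answer: 0,0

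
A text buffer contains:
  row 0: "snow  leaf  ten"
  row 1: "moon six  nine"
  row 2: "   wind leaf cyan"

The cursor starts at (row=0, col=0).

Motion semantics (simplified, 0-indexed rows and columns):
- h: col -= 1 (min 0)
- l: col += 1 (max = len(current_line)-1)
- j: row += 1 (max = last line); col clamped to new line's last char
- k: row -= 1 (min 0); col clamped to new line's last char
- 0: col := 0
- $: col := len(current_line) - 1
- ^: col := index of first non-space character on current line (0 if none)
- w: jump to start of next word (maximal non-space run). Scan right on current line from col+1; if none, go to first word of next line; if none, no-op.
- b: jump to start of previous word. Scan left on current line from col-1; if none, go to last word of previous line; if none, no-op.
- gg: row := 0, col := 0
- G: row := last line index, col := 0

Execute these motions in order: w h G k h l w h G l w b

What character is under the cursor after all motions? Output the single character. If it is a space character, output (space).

Answer: n

Derivation:
After 1 (w): row=0 col=6 char='l'
After 2 (h): row=0 col=5 char='_'
After 3 (G): row=2 col=0 char='_'
After 4 (k): row=1 col=0 char='m'
After 5 (h): row=1 col=0 char='m'
After 6 (l): row=1 col=1 char='o'
After 7 (w): row=1 col=5 char='s'
After 8 (h): row=1 col=4 char='_'
After 9 (G): row=2 col=0 char='_'
After 10 (l): row=2 col=1 char='_'
After 11 (w): row=2 col=3 char='w'
After 12 (b): row=1 col=10 char='n'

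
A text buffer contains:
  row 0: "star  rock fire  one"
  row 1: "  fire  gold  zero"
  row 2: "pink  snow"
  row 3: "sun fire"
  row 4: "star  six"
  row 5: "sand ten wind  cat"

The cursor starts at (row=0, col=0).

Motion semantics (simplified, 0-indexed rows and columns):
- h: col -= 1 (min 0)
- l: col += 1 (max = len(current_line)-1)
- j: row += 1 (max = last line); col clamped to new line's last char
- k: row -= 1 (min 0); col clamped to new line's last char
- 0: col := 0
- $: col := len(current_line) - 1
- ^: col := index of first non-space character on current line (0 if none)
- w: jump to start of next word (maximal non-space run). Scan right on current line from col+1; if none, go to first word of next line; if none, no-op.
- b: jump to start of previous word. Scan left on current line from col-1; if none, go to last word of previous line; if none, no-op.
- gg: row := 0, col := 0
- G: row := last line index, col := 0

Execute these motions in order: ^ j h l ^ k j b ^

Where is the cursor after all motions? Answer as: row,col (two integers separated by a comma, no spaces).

After 1 (^): row=0 col=0 char='s'
After 2 (j): row=1 col=0 char='_'
After 3 (h): row=1 col=0 char='_'
After 4 (l): row=1 col=1 char='_'
After 5 (^): row=1 col=2 char='f'
After 6 (k): row=0 col=2 char='a'
After 7 (j): row=1 col=2 char='f'
After 8 (b): row=0 col=17 char='o'
After 9 (^): row=0 col=0 char='s'

Answer: 0,0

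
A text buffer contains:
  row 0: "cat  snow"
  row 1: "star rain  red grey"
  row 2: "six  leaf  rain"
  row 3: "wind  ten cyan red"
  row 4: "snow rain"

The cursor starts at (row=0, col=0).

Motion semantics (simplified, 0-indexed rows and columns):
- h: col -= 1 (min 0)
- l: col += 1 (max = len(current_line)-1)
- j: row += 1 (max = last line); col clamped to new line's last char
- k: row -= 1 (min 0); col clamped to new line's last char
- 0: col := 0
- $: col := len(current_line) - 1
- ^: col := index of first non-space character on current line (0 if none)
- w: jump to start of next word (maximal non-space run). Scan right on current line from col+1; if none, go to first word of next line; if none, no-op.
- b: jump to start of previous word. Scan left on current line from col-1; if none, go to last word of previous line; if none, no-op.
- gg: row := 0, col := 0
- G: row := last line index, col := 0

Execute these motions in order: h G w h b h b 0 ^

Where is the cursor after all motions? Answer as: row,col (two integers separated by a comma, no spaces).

After 1 (h): row=0 col=0 char='c'
After 2 (G): row=4 col=0 char='s'
After 3 (w): row=4 col=5 char='r'
After 4 (h): row=4 col=4 char='_'
After 5 (b): row=4 col=0 char='s'
After 6 (h): row=4 col=0 char='s'
After 7 (b): row=3 col=15 char='r'
After 8 (0): row=3 col=0 char='w'
After 9 (^): row=3 col=0 char='w'

Answer: 3,0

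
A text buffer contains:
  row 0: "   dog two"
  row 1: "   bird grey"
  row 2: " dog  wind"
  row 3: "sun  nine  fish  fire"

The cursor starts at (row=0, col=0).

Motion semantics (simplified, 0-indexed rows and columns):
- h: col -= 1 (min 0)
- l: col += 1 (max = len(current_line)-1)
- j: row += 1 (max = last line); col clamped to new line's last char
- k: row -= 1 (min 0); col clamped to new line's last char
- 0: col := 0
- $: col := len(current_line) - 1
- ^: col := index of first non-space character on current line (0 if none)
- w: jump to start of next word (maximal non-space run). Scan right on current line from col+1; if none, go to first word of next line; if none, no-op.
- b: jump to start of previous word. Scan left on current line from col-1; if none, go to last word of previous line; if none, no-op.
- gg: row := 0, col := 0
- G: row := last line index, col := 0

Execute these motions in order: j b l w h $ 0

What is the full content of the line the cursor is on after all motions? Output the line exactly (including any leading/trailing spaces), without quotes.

Answer:    bird grey

Derivation:
After 1 (j): row=1 col=0 char='_'
After 2 (b): row=0 col=7 char='t'
After 3 (l): row=0 col=8 char='w'
After 4 (w): row=1 col=3 char='b'
After 5 (h): row=1 col=2 char='_'
After 6 ($): row=1 col=11 char='y'
After 7 (0): row=1 col=0 char='_'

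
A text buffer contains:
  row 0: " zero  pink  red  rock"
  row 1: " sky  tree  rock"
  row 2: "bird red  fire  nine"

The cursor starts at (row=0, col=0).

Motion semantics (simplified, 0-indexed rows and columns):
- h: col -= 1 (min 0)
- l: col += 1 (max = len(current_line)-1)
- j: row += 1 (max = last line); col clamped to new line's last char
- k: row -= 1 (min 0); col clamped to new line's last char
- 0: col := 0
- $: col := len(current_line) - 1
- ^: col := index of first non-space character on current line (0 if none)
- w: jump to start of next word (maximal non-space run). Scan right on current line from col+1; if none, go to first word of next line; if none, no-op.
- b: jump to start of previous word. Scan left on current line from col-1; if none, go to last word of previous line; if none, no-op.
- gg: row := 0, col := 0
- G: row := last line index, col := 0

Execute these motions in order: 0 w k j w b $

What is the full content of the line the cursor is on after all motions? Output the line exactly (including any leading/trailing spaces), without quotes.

Answer:  sky  tree  rock

Derivation:
After 1 (0): row=0 col=0 char='_'
After 2 (w): row=0 col=1 char='z'
After 3 (k): row=0 col=1 char='z'
After 4 (j): row=1 col=1 char='s'
After 5 (w): row=1 col=6 char='t'
After 6 (b): row=1 col=1 char='s'
After 7 ($): row=1 col=15 char='k'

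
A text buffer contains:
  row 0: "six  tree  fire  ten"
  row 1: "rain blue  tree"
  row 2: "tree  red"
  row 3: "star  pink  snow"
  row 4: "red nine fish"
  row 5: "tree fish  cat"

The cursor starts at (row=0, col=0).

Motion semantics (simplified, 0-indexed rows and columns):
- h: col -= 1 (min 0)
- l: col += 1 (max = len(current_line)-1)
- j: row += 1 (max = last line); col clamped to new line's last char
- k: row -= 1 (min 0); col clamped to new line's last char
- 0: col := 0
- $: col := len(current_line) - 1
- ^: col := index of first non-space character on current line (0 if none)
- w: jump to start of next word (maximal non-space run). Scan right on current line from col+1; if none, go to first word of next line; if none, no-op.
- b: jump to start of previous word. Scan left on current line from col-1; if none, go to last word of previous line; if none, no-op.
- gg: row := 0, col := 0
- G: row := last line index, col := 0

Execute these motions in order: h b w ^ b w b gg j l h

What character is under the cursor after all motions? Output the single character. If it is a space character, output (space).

After 1 (h): row=0 col=0 char='s'
After 2 (b): row=0 col=0 char='s'
After 3 (w): row=0 col=5 char='t'
After 4 (^): row=0 col=0 char='s'
After 5 (b): row=0 col=0 char='s'
After 6 (w): row=0 col=5 char='t'
After 7 (b): row=0 col=0 char='s'
After 8 (gg): row=0 col=0 char='s'
After 9 (j): row=1 col=0 char='r'
After 10 (l): row=1 col=1 char='a'
After 11 (h): row=1 col=0 char='r'

Answer: r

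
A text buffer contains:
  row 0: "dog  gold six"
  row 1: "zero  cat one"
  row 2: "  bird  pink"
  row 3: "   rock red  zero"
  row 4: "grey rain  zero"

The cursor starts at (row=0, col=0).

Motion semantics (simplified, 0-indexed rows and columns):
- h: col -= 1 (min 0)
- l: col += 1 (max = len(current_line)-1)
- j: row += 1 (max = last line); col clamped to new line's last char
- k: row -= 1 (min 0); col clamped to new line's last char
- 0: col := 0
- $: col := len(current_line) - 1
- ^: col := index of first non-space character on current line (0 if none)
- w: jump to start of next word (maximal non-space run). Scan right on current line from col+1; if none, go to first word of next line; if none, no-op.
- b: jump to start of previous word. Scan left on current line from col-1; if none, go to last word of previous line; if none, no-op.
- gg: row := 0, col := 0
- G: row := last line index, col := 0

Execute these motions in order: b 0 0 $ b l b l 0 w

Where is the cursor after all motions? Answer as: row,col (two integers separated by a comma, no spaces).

Answer: 0,5

Derivation:
After 1 (b): row=0 col=0 char='d'
After 2 (0): row=0 col=0 char='d'
After 3 (0): row=0 col=0 char='d'
After 4 ($): row=0 col=12 char='x'
After 5 (b): row=0 col=10 char='s'
After 6 (l): row=0 col=11 char='i'
After 7 (b): row=0 col=10 char='s'
After 8 (l): row=0 col=11 char='i'
After 9 (0): row=0 col=0 char='d'
After 10 (w): row=0 col=5 char='g'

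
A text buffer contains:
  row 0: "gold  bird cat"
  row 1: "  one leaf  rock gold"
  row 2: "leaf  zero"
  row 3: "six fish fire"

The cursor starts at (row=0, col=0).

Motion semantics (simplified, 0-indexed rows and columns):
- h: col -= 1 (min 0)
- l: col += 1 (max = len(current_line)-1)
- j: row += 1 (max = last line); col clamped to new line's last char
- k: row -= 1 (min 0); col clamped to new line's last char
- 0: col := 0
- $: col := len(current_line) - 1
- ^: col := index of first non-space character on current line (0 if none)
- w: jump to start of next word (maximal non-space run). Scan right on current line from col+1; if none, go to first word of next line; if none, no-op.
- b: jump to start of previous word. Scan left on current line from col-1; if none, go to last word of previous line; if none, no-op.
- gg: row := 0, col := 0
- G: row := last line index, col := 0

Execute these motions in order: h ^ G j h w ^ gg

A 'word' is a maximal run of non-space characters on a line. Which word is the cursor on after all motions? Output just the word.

After 1 (h): row=0 col=0 char='g'
After 2 (^): row=0 col=0 char='g'
After 3 (G): row=3 col=0 char='s'
After 4 (j): row=3 col=0 char='s'
After 5 (h): row=3 col=0 char='s'
After 6 (w): row=3 col=4 char='f'
After 7 (^): row=3 col=0 char='s'
After 8 (gg): row=0 col=0 char='g'

Answer: gold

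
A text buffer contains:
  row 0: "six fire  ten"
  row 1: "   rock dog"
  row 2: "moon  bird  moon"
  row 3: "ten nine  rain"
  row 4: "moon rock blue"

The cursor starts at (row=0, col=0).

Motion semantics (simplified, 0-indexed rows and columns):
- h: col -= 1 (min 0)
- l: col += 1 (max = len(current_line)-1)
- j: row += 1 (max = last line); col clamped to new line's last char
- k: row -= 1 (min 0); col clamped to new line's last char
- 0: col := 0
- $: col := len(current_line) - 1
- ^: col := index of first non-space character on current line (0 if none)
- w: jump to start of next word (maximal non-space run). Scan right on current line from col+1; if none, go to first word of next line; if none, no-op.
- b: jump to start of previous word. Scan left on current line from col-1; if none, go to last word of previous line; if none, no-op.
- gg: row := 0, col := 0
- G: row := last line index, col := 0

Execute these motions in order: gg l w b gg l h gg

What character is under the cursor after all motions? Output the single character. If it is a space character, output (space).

After 1 (gg): row=0 col=0 char='s'
After 2 (l): row=0 col=1 char='i'
After 3 (w): row=0 col=4 char='f'
After 4 (b): row=0 col=0 char='s'
After 5 (gg): row=0 col=0 char='s'
After 6 (l): row=0 col=1 char='i'
After 7 (h): row=0 col=0 char='s'
After 8 (gg): row=0 col=0 char='s'

Answer: s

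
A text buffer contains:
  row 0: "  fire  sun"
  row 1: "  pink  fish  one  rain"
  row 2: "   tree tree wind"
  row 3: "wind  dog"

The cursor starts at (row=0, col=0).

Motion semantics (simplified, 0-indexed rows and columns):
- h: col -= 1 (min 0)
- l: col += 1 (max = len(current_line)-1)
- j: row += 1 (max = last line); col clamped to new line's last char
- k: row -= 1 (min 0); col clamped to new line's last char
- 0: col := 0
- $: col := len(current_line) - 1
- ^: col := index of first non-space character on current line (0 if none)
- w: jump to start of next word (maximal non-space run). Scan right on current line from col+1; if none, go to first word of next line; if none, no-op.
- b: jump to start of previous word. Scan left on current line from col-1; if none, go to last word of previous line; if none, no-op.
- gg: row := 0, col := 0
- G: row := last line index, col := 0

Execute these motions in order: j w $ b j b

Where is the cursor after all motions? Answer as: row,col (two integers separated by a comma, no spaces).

After 1 (j): row=1 col=0 char='_'
After 2 (w): row=1 col=2 char='p'
After 3 ($): row=1 col=22 char='n'
After 4 (b): row=1 col=19 char='r'
After 5 (j): row=2 col=16 char='d'
After 6 (b): row=2 col=13 char='w'

Answer: 2,13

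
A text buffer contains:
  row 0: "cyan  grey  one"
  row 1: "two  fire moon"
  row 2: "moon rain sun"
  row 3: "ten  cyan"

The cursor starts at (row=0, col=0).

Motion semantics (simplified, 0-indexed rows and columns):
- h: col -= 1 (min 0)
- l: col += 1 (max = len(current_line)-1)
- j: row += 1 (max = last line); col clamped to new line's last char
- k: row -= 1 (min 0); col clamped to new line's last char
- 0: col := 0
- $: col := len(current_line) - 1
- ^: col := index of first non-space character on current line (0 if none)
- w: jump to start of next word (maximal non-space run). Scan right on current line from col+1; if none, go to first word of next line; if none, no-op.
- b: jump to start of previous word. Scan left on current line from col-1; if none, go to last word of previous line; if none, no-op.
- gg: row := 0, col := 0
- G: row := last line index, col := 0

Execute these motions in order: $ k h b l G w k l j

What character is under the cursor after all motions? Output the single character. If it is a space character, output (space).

Answer: y

Derivation:
After 1 ($): row=0 col=14 char='e'
After 2 (k): row=0 col=14 char='e'
After 3 (h): row=0 col=13 char='n'
After 4 (b): row=0 col=12 char='o'
After 5 (l): row=0 col=13 char='n'
After 6 (G): row=3 col=0 char='t'
After 7 (w): row=3 col=5 char='c'
After 8 (k): row=2 col=5 char='r'
After 9 (l): row=2 col=6 char='a'
After 10 (j): row=3 col=6 char='y'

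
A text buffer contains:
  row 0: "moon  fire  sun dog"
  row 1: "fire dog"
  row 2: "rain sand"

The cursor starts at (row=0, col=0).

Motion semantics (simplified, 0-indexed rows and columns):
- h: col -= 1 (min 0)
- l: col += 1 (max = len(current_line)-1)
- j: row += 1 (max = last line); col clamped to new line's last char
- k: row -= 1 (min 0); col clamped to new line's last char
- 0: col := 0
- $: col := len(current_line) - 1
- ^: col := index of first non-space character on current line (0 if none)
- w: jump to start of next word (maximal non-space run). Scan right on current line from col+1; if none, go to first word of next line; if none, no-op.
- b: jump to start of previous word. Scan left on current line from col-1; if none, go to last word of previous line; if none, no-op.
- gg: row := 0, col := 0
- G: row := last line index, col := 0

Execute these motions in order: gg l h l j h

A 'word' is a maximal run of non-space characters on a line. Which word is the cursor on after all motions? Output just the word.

Answer: fire

Derivation:
After 1 (gg): row=0 col=0 char='m'
After 2 (l): row=0 col=1 char='o'
After 3 (h): row=0 col=0 char='m'
After 4 (l): row=0 col=1 char='o'
After 5 (j): row=1 col=1 char='i'
After 6 (h): row=1 col=0 char='f'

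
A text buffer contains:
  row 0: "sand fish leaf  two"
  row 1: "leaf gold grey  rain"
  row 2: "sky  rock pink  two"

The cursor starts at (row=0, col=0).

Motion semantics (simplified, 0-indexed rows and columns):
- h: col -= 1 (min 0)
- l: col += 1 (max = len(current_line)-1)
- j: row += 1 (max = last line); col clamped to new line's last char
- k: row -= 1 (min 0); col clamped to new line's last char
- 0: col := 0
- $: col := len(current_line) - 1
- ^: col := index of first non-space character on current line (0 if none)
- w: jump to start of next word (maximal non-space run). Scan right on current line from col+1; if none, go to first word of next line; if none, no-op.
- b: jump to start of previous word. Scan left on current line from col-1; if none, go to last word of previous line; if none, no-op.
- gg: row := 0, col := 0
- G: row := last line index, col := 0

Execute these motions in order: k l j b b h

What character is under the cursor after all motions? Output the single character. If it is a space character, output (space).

Answer: (space)

Derivation:
After 1 (k): row=0 col=0 char='s'
After 2 (l): row=0 col=1 char='a'
After 3 (j): row=1 col=1 char='e'
After 4 (b): row=1 col=0 char='l'
After 5 (b): row=0 col=16 char='t'
After 6 (h): row=0 col=15 char='_'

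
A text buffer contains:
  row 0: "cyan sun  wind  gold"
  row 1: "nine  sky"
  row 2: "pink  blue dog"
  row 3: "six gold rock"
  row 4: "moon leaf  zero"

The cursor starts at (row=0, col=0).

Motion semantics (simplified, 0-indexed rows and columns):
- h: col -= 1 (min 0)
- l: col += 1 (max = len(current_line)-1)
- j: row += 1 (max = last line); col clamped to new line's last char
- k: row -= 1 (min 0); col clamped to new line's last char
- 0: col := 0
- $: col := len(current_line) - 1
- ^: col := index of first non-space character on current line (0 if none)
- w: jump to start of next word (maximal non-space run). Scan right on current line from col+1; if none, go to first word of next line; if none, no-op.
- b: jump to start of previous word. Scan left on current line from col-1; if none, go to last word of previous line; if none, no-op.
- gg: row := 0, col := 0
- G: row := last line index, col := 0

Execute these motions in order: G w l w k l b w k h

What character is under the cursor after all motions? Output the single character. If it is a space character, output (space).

After 1 (G): row=4 col=0 char='m'
After 2 (w): row=4 col=5 char='l'
After 3 (l): row=4 col=6 char='e'
After 4 (w): row=4 col=11 char='z'
After 5 (k): row=3 col=11 char='c'
After 6 (l): row=3 col=12 char='k'
After 7 (b): row=3 col=9 char='r'
After 8 (w): row=4 col=0 char='m'
After 9 (k): row=3 col=0 char='s'
After 10 (h): row=3 col=0 char='s'

Answer: s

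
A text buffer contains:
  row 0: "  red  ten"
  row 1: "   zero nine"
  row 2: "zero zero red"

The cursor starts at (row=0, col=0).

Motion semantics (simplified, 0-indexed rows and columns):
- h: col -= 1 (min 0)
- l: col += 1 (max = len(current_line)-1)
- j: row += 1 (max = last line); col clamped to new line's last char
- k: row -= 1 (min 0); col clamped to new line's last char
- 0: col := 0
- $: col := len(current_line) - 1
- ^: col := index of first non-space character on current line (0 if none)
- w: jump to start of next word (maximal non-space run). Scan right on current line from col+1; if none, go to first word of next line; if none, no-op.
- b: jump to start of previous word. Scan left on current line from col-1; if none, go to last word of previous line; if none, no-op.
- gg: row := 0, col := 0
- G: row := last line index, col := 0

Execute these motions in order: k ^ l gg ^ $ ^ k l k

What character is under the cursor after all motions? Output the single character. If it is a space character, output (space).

Answer: e

Derivation:
After 1 (k): row=0 col=0 char='_'
After 2 (^): row=0 col=2 char='r'
After 3 (l): row=0 col=3 char='e'
After 4 (gg): row=0 col=0 char='_'
After 5 (^): row=0 col=2 char='r'
After 6 ($): row=0 col=9 char='n'
After 7 (^): row=0 col=2 char='r'
After 8 (k): row=0 col=2 char='r'
After 9 (l): row=0 col=3 char='e'
After 10 (k): row=0 col=3 char='e'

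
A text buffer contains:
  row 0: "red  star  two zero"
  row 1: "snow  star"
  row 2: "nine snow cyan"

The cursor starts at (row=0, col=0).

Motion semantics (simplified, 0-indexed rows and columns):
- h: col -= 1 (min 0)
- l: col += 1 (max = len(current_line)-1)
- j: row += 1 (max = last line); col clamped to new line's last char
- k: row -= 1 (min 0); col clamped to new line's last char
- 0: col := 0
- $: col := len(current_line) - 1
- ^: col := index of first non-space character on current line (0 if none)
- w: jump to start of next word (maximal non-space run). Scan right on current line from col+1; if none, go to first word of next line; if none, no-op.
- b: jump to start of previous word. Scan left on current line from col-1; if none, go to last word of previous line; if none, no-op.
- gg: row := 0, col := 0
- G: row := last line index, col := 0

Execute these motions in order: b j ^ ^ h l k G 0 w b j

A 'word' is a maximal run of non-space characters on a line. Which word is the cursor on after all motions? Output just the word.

After 1 (b): row=0 col=0 char='r'
After 2 (j): row=1 col=0 char='s'
After 3 (^): row=1 col=0 char='s'
After 4 (^): row=1 col=0 char='s'
After 5 (h): row=1 col=0 char='s'
After 6 (l): row=1 col=1 char='n'
After 7 (k): row=0 col=1 char='e'
After 8 (G): row=2 col=0 char='n'
After 9 (0): row=2 col=0 char='n'
After 10 (w): row=2 col=5 char='s'
After 11 (b): row=2 col=0 char='n'
After 12 (j): row=2 col=0 char='n'

Answer: nine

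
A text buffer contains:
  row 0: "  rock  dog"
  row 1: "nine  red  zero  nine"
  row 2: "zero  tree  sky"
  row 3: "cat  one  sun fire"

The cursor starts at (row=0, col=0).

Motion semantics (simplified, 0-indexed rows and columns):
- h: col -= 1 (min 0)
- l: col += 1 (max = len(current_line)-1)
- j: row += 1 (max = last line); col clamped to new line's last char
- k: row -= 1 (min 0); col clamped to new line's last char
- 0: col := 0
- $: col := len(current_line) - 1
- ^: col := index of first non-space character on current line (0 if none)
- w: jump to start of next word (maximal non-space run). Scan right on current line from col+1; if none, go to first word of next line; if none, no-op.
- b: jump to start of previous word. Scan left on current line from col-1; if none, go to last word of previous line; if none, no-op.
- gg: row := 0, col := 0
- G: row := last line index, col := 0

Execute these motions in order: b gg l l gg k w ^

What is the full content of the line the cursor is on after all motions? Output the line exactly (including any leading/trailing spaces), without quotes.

After 1 (b): row=0 col=0 char='_'
After 2 (gg): row=0 col=0 char='_'
After 3 (l): row=0 col=1 char='_'
After 4 (l): row=0 col=2 char='r'
After 5 (gg): row=0 col=0 char='_'
After 6 (k): row=0 col=0 char='_'
After 7 (w): row=0 col=2 char='r'
After 8 (^): row=0 col=2 char='r'

Answer:   rock  dog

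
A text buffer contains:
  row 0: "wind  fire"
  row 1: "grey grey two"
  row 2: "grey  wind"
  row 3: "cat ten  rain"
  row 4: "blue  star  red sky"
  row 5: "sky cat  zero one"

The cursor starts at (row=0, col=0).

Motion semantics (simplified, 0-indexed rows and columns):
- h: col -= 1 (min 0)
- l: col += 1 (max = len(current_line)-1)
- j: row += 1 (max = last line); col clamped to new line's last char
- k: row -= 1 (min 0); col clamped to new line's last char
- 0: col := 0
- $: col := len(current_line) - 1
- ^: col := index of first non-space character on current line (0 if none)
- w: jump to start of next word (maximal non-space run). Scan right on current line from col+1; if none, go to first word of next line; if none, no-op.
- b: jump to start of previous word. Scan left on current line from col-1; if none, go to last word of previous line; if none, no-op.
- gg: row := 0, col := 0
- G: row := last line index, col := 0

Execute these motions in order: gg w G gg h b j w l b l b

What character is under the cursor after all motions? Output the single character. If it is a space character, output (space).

After 1 (gg): row=0 col=0 char='w'
After 2 (w): row=0 col=6 char='f'
After 3 (G): row=5 col=0 char='s'
After 4 (gg): row=0 col=0 char='w'
After 5 (h): row=0 col=0 char='w'
After 6 (b): row=0 col=0 char='w'
After 7 (j): row=1 col=0 char='g'
After 8 (w): row=1 col=5 char='g'
After 9 (l): row=1 col=6 char='r'
After 10 (b): row=1 col=5 char='g'
After 11 (l): row=1 col=6 char='r'
After 12 (b): row=1 col=5 char='g'

Answer: g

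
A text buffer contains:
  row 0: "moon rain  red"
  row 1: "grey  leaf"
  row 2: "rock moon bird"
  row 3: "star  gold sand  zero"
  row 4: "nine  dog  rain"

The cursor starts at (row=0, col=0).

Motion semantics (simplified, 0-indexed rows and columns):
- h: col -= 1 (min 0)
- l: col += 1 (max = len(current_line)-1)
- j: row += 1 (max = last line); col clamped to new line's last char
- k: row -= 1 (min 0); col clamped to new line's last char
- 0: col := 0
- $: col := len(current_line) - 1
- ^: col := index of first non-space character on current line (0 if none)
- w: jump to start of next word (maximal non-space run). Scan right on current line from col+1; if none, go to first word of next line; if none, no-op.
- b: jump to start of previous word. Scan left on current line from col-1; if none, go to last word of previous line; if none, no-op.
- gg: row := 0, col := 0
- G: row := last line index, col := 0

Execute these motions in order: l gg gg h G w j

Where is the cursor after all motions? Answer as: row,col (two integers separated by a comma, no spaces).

After 1 (l): row=0 col=1 char='o'
After 2 (gg): row=0 col=0 char='m'
After 3 (gg): row=0 col=0 char='m'
After 4 (h): row=0 col=0 char='m'
After 5 (G): row=4 col=0 char='n'
After 6 (w): row=4 col=6 char='d'
After 7 (j): row=4 col=6 char='d'

Answer: 4,6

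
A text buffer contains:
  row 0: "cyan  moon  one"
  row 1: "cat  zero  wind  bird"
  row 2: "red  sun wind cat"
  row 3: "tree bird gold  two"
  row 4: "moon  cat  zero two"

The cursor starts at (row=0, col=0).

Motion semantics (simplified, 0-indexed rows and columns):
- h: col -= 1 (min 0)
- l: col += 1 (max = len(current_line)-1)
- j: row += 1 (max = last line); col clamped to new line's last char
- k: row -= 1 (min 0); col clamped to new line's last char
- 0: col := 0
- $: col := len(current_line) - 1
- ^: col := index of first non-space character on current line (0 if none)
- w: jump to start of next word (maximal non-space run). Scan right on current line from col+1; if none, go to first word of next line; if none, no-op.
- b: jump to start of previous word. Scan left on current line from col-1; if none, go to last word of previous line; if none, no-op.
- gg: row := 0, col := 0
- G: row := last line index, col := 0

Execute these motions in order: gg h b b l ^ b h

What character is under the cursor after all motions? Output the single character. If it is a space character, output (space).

Answer: c

Derivation:
After 1 (gg): row=0 col=0 char='c'
After 2 (h): row=0 col=0 char='c'
After 3 (b): row=0 col=0 char='c'
After 4 (b): row=0 col=0 char='c'
After 5 (l): row=0 col=1 char='y'
After 6 (^): row=0 col=0 char='c'
After 7 (b): row=0 col=0 char='c'
After 8 (h): row=0 col=0 char='c'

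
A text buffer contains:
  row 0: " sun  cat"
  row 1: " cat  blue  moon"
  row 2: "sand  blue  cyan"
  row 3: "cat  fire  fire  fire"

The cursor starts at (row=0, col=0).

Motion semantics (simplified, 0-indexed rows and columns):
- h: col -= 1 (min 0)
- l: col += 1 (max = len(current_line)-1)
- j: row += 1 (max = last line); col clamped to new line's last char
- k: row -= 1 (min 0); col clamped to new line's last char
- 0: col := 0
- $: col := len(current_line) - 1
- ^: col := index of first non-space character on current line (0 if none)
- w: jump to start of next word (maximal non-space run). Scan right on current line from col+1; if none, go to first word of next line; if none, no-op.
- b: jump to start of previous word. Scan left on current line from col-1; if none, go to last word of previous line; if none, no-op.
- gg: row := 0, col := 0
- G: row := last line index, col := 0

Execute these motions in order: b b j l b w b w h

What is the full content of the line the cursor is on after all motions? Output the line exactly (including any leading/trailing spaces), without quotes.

After 1 (b): row=0 col=0 char='_'
After 2 (b): row=0 col=0 char='_'
After 3 (j): row=1 col=0 char='_'
After 4 (l): row=1 col=1 char='c'
After 5 (b): row=0 col=6 char='c'
After 6 (w): row=1 col=1 char='c'
After 7 (b): row=0 col=6 char='c'
After 8 (w): row=1 col=1 char='c'
After 9 (h): row=1 col=0 char='_'

Answer:  cat  blue  moon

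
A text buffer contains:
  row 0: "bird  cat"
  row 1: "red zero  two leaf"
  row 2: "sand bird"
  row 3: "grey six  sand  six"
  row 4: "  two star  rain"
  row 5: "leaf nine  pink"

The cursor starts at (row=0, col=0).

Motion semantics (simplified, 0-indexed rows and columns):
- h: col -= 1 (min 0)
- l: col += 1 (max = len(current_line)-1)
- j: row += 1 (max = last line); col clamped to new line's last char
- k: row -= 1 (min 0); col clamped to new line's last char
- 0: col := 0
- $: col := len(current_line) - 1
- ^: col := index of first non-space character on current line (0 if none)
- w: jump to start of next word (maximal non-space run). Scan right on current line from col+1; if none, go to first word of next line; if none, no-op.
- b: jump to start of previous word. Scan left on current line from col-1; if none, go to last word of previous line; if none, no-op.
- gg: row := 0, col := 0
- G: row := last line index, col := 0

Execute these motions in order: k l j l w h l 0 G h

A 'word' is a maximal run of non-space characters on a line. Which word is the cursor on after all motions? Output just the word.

After 1 (k): row=0 col=0 char='b'
After 2 (l): row=0 col=1 char='i'
After 3 (j): row=1 col=1 char='e'
After 4 (l): row=1 col=2 char='d'
After 5 (w): row=1 col=4 char='z'
After 6 (h): row=1 col=3 char='_'
After 7 (l): row=1 col=4 char='z'
After 8 (0): row=1 col=0 char='r'
After 9 (G): row=5 col=0 char='l'
After 10 (h): row=5 col=0 char='l'

Answer: leaf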